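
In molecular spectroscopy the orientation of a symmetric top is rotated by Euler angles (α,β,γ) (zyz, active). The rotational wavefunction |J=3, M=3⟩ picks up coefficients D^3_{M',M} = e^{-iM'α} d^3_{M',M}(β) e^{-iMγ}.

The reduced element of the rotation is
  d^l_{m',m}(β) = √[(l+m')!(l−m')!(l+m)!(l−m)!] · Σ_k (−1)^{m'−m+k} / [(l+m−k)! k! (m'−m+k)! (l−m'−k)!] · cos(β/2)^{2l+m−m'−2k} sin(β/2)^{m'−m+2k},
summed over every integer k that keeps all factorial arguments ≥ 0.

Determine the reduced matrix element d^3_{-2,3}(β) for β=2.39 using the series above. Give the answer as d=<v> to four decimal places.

d^3_{-2,3}(β=2.3900) via the finite sum:
Half-angle: c=0.367013, s=0.930216. N=√(1·120·720·1)=293.938769
k: max(0,(3)−(-2))=5 … min(3+(3),3−(-2))=5
  k=5: (−1)^0·293.9388/(120)·0.3670^1·0.9302^5 = +0.626146
d^3_{-2,3}(2.3900) = +0.626146

d=0.6261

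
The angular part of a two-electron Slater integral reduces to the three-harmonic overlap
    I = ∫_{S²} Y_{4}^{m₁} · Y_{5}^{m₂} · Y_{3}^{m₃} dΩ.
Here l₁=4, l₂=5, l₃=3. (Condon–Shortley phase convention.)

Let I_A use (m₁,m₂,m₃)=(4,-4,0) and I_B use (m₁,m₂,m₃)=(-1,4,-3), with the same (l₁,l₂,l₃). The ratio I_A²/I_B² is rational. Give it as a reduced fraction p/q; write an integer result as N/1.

56/45

Shared (l₁,l₂,l₃)=(4,5,3): N and (l;000)² cancel in I_A²/I_B².
A: Δ = 6!·2!·4!/13! = 1/180180; Racah Σ t=0..0: t=0:+1/8640 = 1/8640; ⇒ 3j(4 5 3; 4 -4 0)² = 28/715, sgn -1
B: Δ = 6!·2!·4!/13! = 1/180180; Racah Σ t=5..5: t=5:−1/5760 = -1/5760; ⇒ 3j(4 5 3; -1 4 -3)² = 9/286, sgn -1
I_A²/I_B² = (28/715)/(9/286) = 56/45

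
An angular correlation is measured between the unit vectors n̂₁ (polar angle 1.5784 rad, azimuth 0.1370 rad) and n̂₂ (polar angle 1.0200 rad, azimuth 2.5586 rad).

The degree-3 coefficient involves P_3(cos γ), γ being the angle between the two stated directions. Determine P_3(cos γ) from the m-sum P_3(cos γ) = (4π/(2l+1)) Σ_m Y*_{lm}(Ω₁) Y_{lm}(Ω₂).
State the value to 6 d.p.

0.297332

Term-by-term m-sum for l=3 (normalisation 4π/7 = 1.795196):
  [-3]  conj(Y_{3,-3})(Ω₁) = 0.38244 + 0.16668j ; Y_{3,-3}(Ω₂) = 0.04575 - 0.25405j ; Δ = 0.05984 - 0.08953j
  [-2]  conj(Y_{3,-2})(Ω₁) = -0.00748 - 0.00210j ; Y_{3,-2}(Ω₂) = 0.15296 + 0.35698j ; Δ = -0.00039 - 0.00299j
  [-1]  conj(Y_{3,-1})(Ω₁) = -0.32005 - 0.04412j ; Y_{3,-1}(Ω₂) = -0.08496 - 0.05603j ; Δ = 0.02472 + 0.02168j
  [+0]  conj(Y_{3,0})(Ω₁) = 0.00851 + 0.00000j ; Y_{3,0}(Ω₂) = -0.31844 + 0.00000j ; Δ = -0.00271 + 0.00000j
  [+1]  conj(Y_{3,1})(Ω₁) = 0.32005 - 0.04412j ; Y_{3,1}(Ω₂) = 0.08496 - 0.05603j ; Δ = 0.02472 - 0.02168j
  [+2]  conj(Y_{3,2})(Ω₁) = -0.00748 + 0.00210j ; Y_{3,2}(Ω₂) = 0.15296 - 0.35698j ; Δ = -0.00039 + 0.00299j
  [+3]  conj(Y_{3,3})(Ω₁) = -0.38244 + 0.16668j ; Y_{3,3}(Ω₂) = -0.04575 - 0.25405j ; Δ = 0.05984 + 0.08953j
Total Σ_m = 0.16563 + 0.00000j. Multiply by 1.795196: 0.29733 + 0.00000j. P_3(cos γ) = 0.297332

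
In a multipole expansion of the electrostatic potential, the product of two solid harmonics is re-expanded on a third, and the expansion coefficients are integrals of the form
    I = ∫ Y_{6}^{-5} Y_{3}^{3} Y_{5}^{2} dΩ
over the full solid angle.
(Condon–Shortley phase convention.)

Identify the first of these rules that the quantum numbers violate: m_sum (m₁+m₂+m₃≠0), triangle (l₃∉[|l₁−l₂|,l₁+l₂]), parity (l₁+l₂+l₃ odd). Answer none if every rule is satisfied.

none

m₁+m₂+m₃ = -5 + 3 + 2 = 0  ✓
triangle: |6−3|=3 ≤ l₃=5 ≤ 6+3=9  ✓
parity: l₁+l₂+l₃ = 14 is even  ✓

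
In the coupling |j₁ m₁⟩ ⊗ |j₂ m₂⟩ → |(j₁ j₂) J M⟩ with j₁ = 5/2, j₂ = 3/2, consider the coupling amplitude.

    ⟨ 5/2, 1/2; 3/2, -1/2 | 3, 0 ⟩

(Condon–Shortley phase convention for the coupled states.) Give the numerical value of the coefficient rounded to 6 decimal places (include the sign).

j₁+j₂−J=1  J+j₁−j₂=4  J−j₁+j₂=2  j₁+j₂+J+1=8
(j₁±m₁, j₂±m₂, J±M) = (3,2,1,2,3,3)
P² = 36/5
sum k=0..1:
  [0] +1/4 = 1/4
  [1] −1/12 = -1/12
S = 1/6
C² = P²·S² = 1/5 ; C = +0.447214

+0.447214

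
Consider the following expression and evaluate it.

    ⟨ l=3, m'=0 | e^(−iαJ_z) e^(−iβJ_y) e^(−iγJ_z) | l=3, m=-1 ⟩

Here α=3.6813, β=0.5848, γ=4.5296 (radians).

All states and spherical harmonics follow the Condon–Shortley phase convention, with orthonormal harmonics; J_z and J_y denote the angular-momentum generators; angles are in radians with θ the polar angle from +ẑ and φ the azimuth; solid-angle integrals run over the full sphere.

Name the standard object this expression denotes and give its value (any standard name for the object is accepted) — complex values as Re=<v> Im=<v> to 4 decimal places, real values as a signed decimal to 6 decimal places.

Wigner D-matrix element, Re=0.1076 Im=0.5821

This is a Wigner D-matrix element — the rotation-matrix element ⟨l m'| R(α,β,γ) |l m⟩ in the angular-momentum basis.
First d^3_{0,-1}(β=0.5848), then the phase factors e^{-i(0)α} and e^{-i(-1)γ}:
Half-angle: c=0.957555, s=0.288251. N=√(6·6·2·24)=41.569219
k∈{0,1,2} keeps every argument non-negative
  k=0: (−1)^1·41.5692/(12)·0.9576^5·0.2883^1 = -0.803859
  k=1: (−1)^2·41.5692/(4)·0.9576^3·0.2883^3 = +0.218533
  k=2: (−1)^3·41.5692/(12)·0.9576^1·0.2883^5 = -0.006601
d^3_{0,-1}(0.5848) = -0.803859 +0.218533 -0.006601 = -0.591928
Phases: e^{-i·(0)·3.6813}=+1.000000+0.000000i, e^{-i·(-1)·4.5296}=-0.181773-0.983341i ⇒ D=+0.107596+0.582066i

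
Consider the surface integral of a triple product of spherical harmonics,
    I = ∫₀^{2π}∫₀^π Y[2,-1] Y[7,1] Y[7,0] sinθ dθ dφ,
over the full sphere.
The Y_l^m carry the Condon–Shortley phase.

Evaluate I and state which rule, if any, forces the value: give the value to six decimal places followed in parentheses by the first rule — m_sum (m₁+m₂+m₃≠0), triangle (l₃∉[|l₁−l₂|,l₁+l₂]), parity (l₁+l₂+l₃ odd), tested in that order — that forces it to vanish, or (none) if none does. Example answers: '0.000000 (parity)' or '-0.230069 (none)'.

m-sum 0 ✓  L=16 even ✓  5≤7≤9 ✓
Π(2lᵢ+1) = 5×15×15 = 1125
triangle coeff Δ(2,7,7) = 1/185640
Σ_t [0,2]: t=0:+1/2419200 t=1:−1/518400 t=2:+1/2419200 = -1/907200
(3j)²=56/3315 [(2 7 7; 0 0 0)], sign=+1
Σ_t [1,2]: t=1:−1/1209600 t=2:+1/1036800 = 1/7257600
(3j)²=1/2210 [(2 7 7; -1 1 0)], sign=-1
⇒ 4πI² = 420/48841
I = (-1)√(420/48841/(4π)) = -0.02615938
No selection rule forces the value: the integral is nonzero (none).

-0.026159 (none)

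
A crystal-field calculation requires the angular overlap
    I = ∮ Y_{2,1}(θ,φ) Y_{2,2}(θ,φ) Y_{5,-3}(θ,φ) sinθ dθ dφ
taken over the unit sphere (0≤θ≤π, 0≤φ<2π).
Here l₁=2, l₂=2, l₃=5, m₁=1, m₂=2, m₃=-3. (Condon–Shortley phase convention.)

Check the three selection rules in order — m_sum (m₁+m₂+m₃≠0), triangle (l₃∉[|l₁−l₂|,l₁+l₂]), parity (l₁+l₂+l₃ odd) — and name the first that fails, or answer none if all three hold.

triangle

Σmᵢ = 0  ✓
l₃∈[|l₁−l₂|,l₁+l₂]=[0,4] required, l₃=5 fails  ✗
Σlᵢ = 9 ⇒ odd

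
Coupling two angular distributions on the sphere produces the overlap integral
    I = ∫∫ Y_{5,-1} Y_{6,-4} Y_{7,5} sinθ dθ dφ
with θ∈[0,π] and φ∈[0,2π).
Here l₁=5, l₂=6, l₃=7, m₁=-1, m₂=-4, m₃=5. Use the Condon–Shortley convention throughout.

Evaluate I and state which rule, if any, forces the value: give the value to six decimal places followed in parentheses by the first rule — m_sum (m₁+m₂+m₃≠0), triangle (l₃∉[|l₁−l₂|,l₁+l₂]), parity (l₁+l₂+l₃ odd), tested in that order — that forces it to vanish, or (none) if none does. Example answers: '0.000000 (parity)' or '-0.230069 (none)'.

0.109766 (none)

Rules hold: Σm=0, L=18 even, 1≤7≤11.
N = 11·13·15 = 2145
Δ = 4!·6!·8!/19! = 1/174594420
Racah Σ t=0..4: t=0:+1/4147200 t=1:−1/207360 t=2:+1/82944 t=3:−1/207360 t=4:+1/4147200 = 1/345600
⇒ 3j(5 6 7; 0 0 0)² = 420/46189, sgn -1
Racah Σ t=0..2: t=0:+1/24883200 t=1:−1/3628800 t=2:+1/7741440 = -37/348364800
⇒ 3j(5 6 7; -1 -4 5)² = 1369/176358, sgn -1
4πI² = N·(3j₀)²·(3jₘ)² = 205350/1356277
I = +1·√(0.151407/4π) = 0.10976610
No selection rule forces the value: the integral is nonzero (none).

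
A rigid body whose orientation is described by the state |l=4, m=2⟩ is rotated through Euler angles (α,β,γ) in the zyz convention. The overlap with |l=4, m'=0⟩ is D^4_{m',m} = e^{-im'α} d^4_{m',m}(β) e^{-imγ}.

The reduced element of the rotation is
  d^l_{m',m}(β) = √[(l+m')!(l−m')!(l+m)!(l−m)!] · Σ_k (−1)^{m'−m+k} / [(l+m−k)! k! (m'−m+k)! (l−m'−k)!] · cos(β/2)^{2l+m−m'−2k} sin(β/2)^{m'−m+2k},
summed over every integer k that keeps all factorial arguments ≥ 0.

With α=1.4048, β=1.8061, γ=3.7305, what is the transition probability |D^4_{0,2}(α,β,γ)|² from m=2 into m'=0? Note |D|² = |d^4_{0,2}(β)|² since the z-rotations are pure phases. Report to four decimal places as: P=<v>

Split into d^4_{0,2}(β=1.8061) × two z-phases.
c=cos(1.806100/2)=0.619218, s=sin(1.806100/2)=0.785219; N=√[24·24·720·2]=910.735966
The bounds max(0,m−m')=2 and min(l+m,l−m')=4 give 3 terms
  k=2: (−1)^0·910.7360/(96)·0.6192^6·0.7852^2 = +0.329734
  k=3: (−1)^1·910.7360/(36)·0.6192^4·0.7852^4 = -1.413929
  k=4: (−1)^2·910.7360/(96)·0.6192^2·0.7852^6 = +0.852616
d^4_{0,2}(1.8061) = +0.329734 -1.413929 +0.852616 = -0.231578
|D^4_{0,2}|² = |d^4_{0,2}(β)|² = (-0.231578)² = 0.053629 (the z-rotation phases have unit modulus)

P=0.0536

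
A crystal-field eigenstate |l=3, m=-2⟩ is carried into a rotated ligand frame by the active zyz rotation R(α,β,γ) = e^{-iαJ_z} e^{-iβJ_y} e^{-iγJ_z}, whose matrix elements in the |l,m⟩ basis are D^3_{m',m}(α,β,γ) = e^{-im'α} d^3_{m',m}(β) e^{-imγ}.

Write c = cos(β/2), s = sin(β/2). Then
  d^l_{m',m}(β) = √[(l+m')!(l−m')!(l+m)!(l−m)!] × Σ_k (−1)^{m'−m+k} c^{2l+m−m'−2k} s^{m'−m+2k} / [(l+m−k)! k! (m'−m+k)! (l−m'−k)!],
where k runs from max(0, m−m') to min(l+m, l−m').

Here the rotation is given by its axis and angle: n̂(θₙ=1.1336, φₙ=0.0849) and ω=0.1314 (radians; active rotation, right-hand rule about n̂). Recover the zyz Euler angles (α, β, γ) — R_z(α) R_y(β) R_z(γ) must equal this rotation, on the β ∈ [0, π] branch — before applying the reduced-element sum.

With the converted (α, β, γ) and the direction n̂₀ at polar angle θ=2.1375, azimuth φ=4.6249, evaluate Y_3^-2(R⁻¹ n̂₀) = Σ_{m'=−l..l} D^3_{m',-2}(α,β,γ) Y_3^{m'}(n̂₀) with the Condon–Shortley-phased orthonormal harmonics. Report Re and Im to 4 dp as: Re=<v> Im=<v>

Axis–angle → zyz. n̂ = (sinθₙcosφₙ, sinθₙsinφₙ, cosθₙ) = (+0.902679, +0.076822, +0.423401), ω = 0.1314.
R = I cosω + sinω [n̂]ₓ + (1−cosω) n̂n̂ᵀ gives
  R = [+0.998404, -0.054877, +0.013360; +0.056073, +0.991430, -0.117991; -0.006771, +0.118551, +0.992925]
β = atan2(√(R₁₃²+R₂₃²), R₃₃) = 0.119025; α = atan2(R₂₃, R₁₃) mod 2π = 4.825139; γ = atan2(R₃₂, −R₃₁) mod 2π = 1.513747
Need the full column D^3_{m',-2} for m'=−3..3 at α=4.8251, β=0.1190, γ=1.5137.
cos(β/2)=0.998230, sin(β/2)=0.059478
d^3_{-3,-2}: single k=1 term ⇒ +0.144405;  D = +0.032098-0.140792i
d^3_{-2,-2}: k∈[0..1] ⇒ +0.989425 -0.017563 = +0.971862;  D = +0.965837+0.108043i
d^3_{-1,-2}: k∈[0..1] ⇒ -0.186426 +0.001324 = -0.185102;  D = -0.000250-0.185102i
d^3_{0,-2}: k∈[0..1] ⇒ +0.019239 -0.000068 = +0.019171;  D = -0.019046+0.002183i
d^3_{1,-2}: k∈[0..1] ⇒ -0.001324 +0.000002 = -0.001321;  D = +0.000297+0.001287i
d^3_{2,-2}: k∈[0..1] ⇒ +0.000062 -0.000000 = +0.000062;  D = +0.000059-0.000021i
d^3_{3,-2}: single k=0 term ⇒ -0.000002;  D = -0.000001-0.000002i
Y_3^{m'}(θ=2.1375,φ=4.6249) and Σ D·Y over m':
  (+0.0321-0.1408i)·(+0.0650-0.2420i)  (+0.9658+0.1080i)·(+0.3846+0.0680i)  (-0.0002-0.1851i)·(-0.0105+0.1198i)  (-0.0190+0.0022i)·(+0.3123+0.0000i)  (+0.0003+0.0013i)·(+0.0105+0.1198i)  (+0.0001-0.0000i)·(+0.3846-0.0680i)  (-0.0000-0.0000i)·(-0.0650-0.2420i)
Y_3^-2(R⁻¹ n̂) = +0.348199+0.092927i

Re=0.3482 Im=0.0929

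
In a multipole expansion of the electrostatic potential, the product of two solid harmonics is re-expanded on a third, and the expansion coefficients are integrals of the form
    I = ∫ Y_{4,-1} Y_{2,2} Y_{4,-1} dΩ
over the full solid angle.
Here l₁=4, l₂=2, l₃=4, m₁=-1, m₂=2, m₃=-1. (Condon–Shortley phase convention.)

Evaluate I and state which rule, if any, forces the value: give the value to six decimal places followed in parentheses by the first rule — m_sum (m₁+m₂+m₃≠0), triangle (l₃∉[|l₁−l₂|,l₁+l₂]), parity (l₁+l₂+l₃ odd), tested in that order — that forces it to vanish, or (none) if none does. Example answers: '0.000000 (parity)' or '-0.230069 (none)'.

0.200662 (none)

Checks pass: Σm=0; 10 even; l₃=4∈[2,6].
(2·4+1)(2·2+1)(2·4+1) = 405
Δ: 2! 6! 2! / 11! → 1/13860
sum: t=0:+1/192 t=1:−1/36 t=2:+1/192 = -5/288
3j²(4 2 4; 0 0 0) = Δ·Π!·Σ² = 20/693  (sign -1)
sum: t=2:+1/144 = 1/144
3j²(4 2 4; -1 2 -1) = Δ·Π!·Σ² = 10/231  (sign -1)
combine: 4πI² = 405·20/693·10/231 = 3000/5929
take √, sign +1: I = 0.20066192
No selection rule forces the value: the integral is nonzero (none).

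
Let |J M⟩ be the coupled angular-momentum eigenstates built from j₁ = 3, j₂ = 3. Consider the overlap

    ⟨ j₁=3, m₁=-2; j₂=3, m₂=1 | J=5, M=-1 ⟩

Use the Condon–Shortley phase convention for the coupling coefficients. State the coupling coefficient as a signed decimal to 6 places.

-0.566947

triangle: 1!·5!·5!/12! = 14400/479001600
(j±m)!: 1!·5!·4!·2!·4!·6! = 99532800
prefactor² = (2J+1)·Δ·N² = 230400/7
  k=0: +1/(0!·1!·5!·4!·0!·1!) = 1/2880
  k=1: −1/(1!·0!·4!·3!·1!·2!) = -1/288
Σ = -1/320  ⇒  CG² = 230400/7·(-1/320)² = 9/28
CG = −√(9/28) = -0.566947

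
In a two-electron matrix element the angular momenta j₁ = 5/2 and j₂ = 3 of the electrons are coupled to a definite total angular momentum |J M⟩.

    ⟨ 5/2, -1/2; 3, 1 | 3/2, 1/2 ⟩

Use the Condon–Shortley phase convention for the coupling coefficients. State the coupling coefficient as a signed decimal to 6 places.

j₁+j₂−J=4  J+j₁−j₂=1  J−j₁+j₂=2  j₁+j₂+J+1=8
(j₁±m₁, j₂±m₂, J±M) = (2,3,4,2,2,1)
P² = 192/35
sum k=2..3:
  [2] +1/8 = 1/8
  [3] −1/6 = -1/6
S = -1/24
C² = P²·S² = 1/105 ; C = -0.097590

-0.097590  (= −√(1/105))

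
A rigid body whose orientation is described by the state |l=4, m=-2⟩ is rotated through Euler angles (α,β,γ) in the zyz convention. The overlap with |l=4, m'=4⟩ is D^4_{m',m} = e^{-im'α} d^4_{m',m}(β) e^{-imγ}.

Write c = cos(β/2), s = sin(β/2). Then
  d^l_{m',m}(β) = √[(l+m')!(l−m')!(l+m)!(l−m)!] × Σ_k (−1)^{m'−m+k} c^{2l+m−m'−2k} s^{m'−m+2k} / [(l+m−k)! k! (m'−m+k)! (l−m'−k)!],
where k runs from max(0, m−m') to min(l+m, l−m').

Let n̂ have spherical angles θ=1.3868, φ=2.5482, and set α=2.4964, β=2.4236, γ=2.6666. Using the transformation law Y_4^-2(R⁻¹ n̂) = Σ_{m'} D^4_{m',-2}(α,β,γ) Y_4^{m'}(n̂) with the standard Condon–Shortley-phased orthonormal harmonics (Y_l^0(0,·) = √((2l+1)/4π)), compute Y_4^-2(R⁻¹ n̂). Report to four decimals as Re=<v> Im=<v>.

Need the full column D^4_{m',-2} for m'=−4..4 at α=2.4964, β=2.4236, γ=2.6666.
cos(β/2)=0.351335, sin(β/2)=0.936250
d^4_{-4,-2}: single k=2 term ⇒ +0.008723;  D = -0.008071+0.003310i
d^4_{-3,-2}: k∈[1..2] ⇒ +0.002315 -0.049314 = -0.046999;  D = -0.045467-0.011902i
d^4_{-2,-2}: k∈[0..2] ⇒ +0.000232 -0.019783 +0.175607 = +0.156057;  D = -0.096857-0.122362i
d^4_{-1,-2}: k∈[0..2] ⇒ -0.002625 +0.093194 -0.441202 = -0.350633;  D = -0.008548-0.350528i
d^4_{0,-2}: k∈[0..2] ⇒ +0.015640 -0.296170 +0.788704 = +0.508174;  D = +0.295602-0.413352i
d^4_{1,-2}: k∈[0..2] ⇒ -0.062129 +0.661803 -0.939939 = -0.340266;  D = +0.324583-0.102112i
d^4_{2,-2}: k∈[0..2] ⇒ +0.175607 -0.997641 +0.590384 = -0.231650;  D = -0.218358-0.077340i
d^4_{3,-2}: k∈[0..1] ⇒ -0.350193 +0.828949 = +0.478756;  D = -0.264450-0.399091i
d^4_{4,-2}: single k=0 term ⇒ +0.439918;  D = -0.026374+0.439127i
Y_4^{m'}(θ=1.3868,φ=2.5482) and Σ D·Y over m':
  (-0.0081+0.0033i)·(-0.2974+0.2872i)  (-0.0455-0.0119i)·(+0.0452-0.2129i)  (-0.0969-0.1224i)·(-0.0927-0.2295i)  (-0.0085-0.3505i)·(+0.1951+0.1316i)  (+0.2956-0.4134i)·(+0.2153+0.0000i)  (+0.3246-0.1021i)·(-0.1951+0.1316i)  (-0.2184-0.0773i)·(-0.0927+0.2295i)  (-0.2644-0.3991i)·(-0.0452-0.2129i)  (-0.0264+0.4391i)·(-0.2974-0.2872i)
Y_4^-2(R⁻¹ n̂) = +0.134937-0.148054i

Re=0.1349 Im=-0.1481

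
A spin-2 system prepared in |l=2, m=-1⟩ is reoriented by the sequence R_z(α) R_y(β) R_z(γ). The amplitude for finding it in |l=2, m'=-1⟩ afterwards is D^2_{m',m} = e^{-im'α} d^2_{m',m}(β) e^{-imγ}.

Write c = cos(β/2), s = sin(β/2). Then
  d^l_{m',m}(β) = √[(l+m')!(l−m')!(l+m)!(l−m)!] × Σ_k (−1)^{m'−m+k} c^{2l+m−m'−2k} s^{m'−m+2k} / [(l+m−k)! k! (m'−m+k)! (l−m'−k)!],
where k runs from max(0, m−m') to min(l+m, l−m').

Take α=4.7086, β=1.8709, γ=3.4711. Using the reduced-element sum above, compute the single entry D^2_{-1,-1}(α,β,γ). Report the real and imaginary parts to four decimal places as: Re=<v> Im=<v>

D^2_{-1,-1}(4.7086,1.8709,3.4711) = e^{-i·-1·4.7086}·d^2_{-1,-1}(1.8709)·e^{-i·-1·3.4711}. Compute d first:
c=cos(1.870900/2)=0.593456, s=sin(1.870900/2)=0.804866; N=√[1·6·1·6]=6.000000
k∈{0,1} keeps every argument non-negative
  k=0: (−1)^0·6.0000/(6)·0.5935^4·0.8049^0 = +0.124038
  k=1: (−1)^1·6.0000/(2)·0.5935^2·0.8049^2 = -0.684457
d^2_{-1,-1}(1.8709) = +0.124038 -0.684457 = -0.560419
Phases: e^{-i·(-1)·4.7086}=-0.003789-0.999993i, e^{-i·(-1)·3.4711}=-0.946202-0.323577i ⇒ D=+0.179328-0.530953i

Re=0.1793 Im=-0.5310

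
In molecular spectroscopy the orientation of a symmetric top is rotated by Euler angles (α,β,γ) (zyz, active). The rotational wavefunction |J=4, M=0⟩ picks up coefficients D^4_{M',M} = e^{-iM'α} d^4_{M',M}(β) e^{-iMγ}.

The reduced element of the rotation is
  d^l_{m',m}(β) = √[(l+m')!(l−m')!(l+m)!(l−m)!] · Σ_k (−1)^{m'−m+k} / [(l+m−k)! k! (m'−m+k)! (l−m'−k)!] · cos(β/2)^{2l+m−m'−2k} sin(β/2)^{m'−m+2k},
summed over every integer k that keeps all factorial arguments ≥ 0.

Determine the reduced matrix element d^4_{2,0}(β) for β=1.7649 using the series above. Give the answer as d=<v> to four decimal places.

d=-0.2815

d^4_{2,0}(β=1.7649) via the finite sum:
Half-angle: c=0.635261, s=0.772298. N=√(720·2·24·24)=910.735966
k∈{0,1,2} keeps every argument non-negative
  k=0: (−1)^2·910.7360/(96)·0.6353^6·0.7723^2 = +0.371881
  k=1: (−1)^3·910.7360/(36)·0.6353^4·0.7723^4 = -1.465674
  k=2: (−1)^4·910.7360/(96)·0.6353^2·0.7723^6 = +0.812332
d^4_{2,0}(1.7649) = +0.371881 -1.465674 +0.812332 = -0.281461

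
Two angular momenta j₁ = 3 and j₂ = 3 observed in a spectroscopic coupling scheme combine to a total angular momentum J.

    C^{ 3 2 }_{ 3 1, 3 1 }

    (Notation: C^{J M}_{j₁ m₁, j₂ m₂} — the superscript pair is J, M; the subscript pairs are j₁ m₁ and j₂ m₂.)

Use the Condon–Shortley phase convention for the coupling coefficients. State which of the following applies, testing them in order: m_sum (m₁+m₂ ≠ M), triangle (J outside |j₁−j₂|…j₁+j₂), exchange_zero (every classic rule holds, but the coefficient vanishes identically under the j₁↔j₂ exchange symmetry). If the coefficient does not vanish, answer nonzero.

exchange_zero

m-sum: m₁+m₂ = 1+1 = 2, M = 2  ✓
triangle: |j₁−j₂| = 0 ≤ J = 3 ≤ j₁+j₂ = 6  ✓
exchange: j₁=j₂ and m₁=m₂, and (−1)^(j₁+j₂−J) = (−1)^3 = −1 forces ⟨j₁m₁;j₂m₂|JM⟩ = −⟨j₂m₂;j₁m₁|JM⟩ = −⟨j₁m₁;j₂m₂|JM⟩ ⇒ the coefficient vanishes identically
Racah sum check: Σ_k collapses to 0 ⇒ CG = 0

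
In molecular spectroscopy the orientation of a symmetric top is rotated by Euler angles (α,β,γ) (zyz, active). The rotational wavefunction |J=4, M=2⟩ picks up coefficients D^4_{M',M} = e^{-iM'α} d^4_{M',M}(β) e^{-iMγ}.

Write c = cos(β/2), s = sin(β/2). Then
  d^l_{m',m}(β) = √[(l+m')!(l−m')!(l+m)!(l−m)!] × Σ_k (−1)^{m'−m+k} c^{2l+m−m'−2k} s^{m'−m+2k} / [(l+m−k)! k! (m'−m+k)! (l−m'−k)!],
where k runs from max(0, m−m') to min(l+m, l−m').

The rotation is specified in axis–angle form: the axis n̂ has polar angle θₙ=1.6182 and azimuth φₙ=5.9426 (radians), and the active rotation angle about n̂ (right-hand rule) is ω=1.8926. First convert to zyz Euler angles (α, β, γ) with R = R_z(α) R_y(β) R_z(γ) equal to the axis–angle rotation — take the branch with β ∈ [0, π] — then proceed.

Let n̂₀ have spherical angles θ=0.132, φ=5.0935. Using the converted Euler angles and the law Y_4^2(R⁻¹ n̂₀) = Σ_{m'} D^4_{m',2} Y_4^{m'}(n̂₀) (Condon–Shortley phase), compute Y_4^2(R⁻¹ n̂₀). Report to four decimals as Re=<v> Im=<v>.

Re=0.1533 Im=-0.1404

Axis–angle → zyz. n̂ = (sinθₙcosφₙ, sinθₙsinφₙ, cosθₙ) = (+0.941500, -0.333664, -0.047386), ω = 1.8926.
R = I cosω + sinω [n̂]ₓ + (1−cosω) n̂n̂ᵀ gives
  R = [+0.850501, -0.368548, -0.375260; -0.458455, -0.169735, -0.872358; +0.257811, +0.913982, -0.313323]
β = atan2(√(R₁₃²+R₂₃²), R₃₃) = 1.889486; α = atan2(R₂₃, R₁₃) mod 2π = 4.306150; γ = atan2(R₃₂, −R₃₁) mod 2π = 1.845728
Need the full column D^4_{m',2} for m'=−4..4 at α=4.3062, β=1.8895, γ=1.8457.
cos(β/2)=0.585951, sin(β/2)=0.810346
d^4_{-4,2}: single k=6 term ⇒ +0.514430;  D = +0.292174+0.423405i
d^4_{-3,2}: k∈[5..6] ⇒ +0.789084 -0.503061 = +0.286023;  D = -0.280447+0.056203i
d^4_{-2,2}: k∈[4..6] ⇒ +0.762465 -1.166617 +0.185937 = -0.218215;  D = -0.045159+0.213491i
d^4_{-1,2}: k∈[3..5] ⇒ +0.519797 -1.491228 +0.570417 = -0.401013;  D = -0.327608-0.231268i
d^4_{0,2}: k∈[2..4] ⇒ +0.252134 -1.285933 +0.922292 = -0.111508;  D = +0.095071-0.058271i
d^4_{1,2}: k∈[1..3] ⇒ +0.081534 -0.779696 +0.994152 = +0.295989;  D = -0.042365-0.292942i
d^4_{2,2}: k∈[0..2] ⇒ +0.013896 -0.318927 +0.762465 = +0.457434;  D = +0.441750+0.118753i
d^4_{3,2}: k∈[0..1] ⇒ -0.071906 +0.412576 = +0.340670;  D = -0.211245+0.267267i
d^4_{4,2}: single k=0 term ⇒ +0.140633;  D = -0.066892-0.123706i
Y_4^{m'}(θ=0.132,φ=5.0935) and Σ D·Y over m':
  (+0.2922+0.4234i)·(+0.0000-0.0001i)  (-0.2804+0.0562i)·(-0.0026-0.0012i)  (-0.0452+0.2135i)·(-0.0246+0.0235i)  (-0.3276-0.2313i)·(+0.0891+0.2222i)  (+0.0951-0.0583i)·(+0.7741+0.0000i)  (-0.0424-0.2929i)·(-0.0891+0.2222i)  (+0.4418+0.1188i)·(-0.0246-0.0235i)  (-0.2112+0.2673i)·(+0.0026-0.0012i)  (-0.0669-0.1237i)·(+0.0000+0.0001i)
Y_4^2(R⁻¹ n̂) = +0.153322-0.140403i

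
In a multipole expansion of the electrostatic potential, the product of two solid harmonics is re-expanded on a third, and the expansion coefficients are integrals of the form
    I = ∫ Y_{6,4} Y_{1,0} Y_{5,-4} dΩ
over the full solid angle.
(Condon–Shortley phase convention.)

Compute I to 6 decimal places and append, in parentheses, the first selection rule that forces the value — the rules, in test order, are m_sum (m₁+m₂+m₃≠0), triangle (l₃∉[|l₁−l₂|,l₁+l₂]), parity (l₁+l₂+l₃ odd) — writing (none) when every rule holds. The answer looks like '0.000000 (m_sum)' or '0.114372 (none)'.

0.182727 (none)

Rules hold: Σm=0, L=12 even, 5≤5≤7.
N = 13·3·11 = 429
Δ = 2!·10!·0!/13! = 1/858
Racah Σ t=1..1: t=1:−1/14400 = -1/14400
⇒ 3j(6 1 5; 0 0 0)² = 6/143, sgn +1
Racah Σ t=1..1: t=1:−1/362880 = -1/362880
⇒ 3j(6 1 5; 4 0 -4)² = 10/429, sgn +1
4πI² = N·(3j₀)²·(3jₘ)² = 60/143
I = +1·√(0.41958/4π) = 0.18272698
No selection rule forces the value: the integral is nonzero (none).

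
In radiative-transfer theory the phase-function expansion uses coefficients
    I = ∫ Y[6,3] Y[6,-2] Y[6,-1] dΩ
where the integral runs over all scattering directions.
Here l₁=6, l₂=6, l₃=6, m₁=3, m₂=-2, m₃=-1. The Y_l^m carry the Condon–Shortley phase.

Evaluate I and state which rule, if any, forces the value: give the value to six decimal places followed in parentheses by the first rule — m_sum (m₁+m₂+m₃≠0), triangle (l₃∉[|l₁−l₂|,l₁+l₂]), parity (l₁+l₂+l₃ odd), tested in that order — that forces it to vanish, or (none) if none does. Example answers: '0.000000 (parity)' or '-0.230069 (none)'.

-0.055657 (none)

Rules hold: Σm=0, L=18 even, 0≤6≤12.
N = 13·13·13 = 2197
Δ = 6!·6!·6!/19! = 1/325909584
Racah Σ t=0..6: t=0:+1/373248000 t=1:−1/1728000 t=2:+1/110592 t=3:−1/46656 t=4:+1/110592 t=5:−1/1728000 t=6:+1/373248000 = -7/1555200
⇒ 3j(6 6 6; 0 0 0)² = 400/46189, sgn -1
Racah Σ t=0..3: t=0:+1/1244160 t=1:−1/207360 t=2:+1/276480 t=3:−1/3110400 = -1/1382400
⇒ 3j(6 6 6; 3 -2 -1)² = 189/92378, sgn +1
4πI² = N·(3j₀)²·(3jₘ)² = 491400/12623809
I = -1·√(0.0389264/4π) = -0.05565670
No selection rule forces the value: the integral is nonzero (none).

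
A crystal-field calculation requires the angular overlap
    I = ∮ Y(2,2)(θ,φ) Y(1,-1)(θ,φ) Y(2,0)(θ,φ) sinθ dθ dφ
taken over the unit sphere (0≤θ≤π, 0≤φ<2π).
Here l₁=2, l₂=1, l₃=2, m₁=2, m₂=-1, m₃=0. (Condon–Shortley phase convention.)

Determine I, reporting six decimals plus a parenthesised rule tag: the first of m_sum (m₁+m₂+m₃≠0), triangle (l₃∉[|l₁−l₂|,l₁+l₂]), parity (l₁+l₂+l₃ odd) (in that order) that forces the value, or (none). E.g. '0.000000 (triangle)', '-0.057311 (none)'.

m-sum = 2 − 1 + 0 = 1 ≠ 0 ⇒ I = 0

0.000000 (m_sum)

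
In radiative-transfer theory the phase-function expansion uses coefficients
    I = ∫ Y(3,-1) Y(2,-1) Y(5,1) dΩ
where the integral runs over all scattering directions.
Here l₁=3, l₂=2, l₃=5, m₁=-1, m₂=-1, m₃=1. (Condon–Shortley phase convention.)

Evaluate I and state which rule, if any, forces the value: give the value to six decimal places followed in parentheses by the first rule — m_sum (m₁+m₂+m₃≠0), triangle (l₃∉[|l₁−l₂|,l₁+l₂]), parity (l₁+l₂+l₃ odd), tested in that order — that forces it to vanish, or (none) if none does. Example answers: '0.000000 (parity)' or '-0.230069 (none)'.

0.000000 (m_sum)

-1 − 1 + 1 = -1 ≠ 0: azimuthal integral kills it; I = 0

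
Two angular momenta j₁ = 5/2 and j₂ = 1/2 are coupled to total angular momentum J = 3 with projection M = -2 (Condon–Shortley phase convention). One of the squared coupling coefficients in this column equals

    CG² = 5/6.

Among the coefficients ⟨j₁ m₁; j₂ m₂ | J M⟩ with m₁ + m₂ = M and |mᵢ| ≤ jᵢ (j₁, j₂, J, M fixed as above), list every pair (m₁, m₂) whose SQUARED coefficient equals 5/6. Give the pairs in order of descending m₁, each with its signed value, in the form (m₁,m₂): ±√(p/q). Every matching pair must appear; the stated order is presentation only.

Admissible pairs with m₁+m₂ = M = -2: (-5/2,1/2), (-3/2,-1/2)
  (m₁,m₂)=(-3/2,-1/2): CG² = 5/6, CG = +√(5/6)   ← matches the target
  (m₁,m₂)=(-5/2,1/2): CG² = 1/6, CG = +√(1/6)
Pairs with CG² = 5/6: (-3/2,-1/2): +√(5/6)

(-3/2,-1/2): +√(5/6)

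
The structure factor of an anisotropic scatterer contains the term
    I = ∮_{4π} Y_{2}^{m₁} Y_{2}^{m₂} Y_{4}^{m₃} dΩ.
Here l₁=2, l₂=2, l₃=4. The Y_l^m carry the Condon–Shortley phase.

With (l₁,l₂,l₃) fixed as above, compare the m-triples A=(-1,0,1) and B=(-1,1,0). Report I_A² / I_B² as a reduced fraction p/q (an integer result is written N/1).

Same 2,2,4: normalisation and zero-m 3j drop out of the ratio.
A: Δ: 0! 4! 4! / 9! → 1/630; sum: t=0:+1/24 = 1/24; 3j²(2 2 4; -1 0 1) = Δ·Π!·Σ² = 1/21  (sign -1)
B: Δ: 0! 4! 4! / 9! → 1/630; sum: t=0:+1/36 = 1/36; 3j²(2 2 4; -1 1 0) = Δ·Π!·Σ² = 8/315  (sign +1)
I_A²/I_B² = (1/21)/(8/315) = 15/8

15/8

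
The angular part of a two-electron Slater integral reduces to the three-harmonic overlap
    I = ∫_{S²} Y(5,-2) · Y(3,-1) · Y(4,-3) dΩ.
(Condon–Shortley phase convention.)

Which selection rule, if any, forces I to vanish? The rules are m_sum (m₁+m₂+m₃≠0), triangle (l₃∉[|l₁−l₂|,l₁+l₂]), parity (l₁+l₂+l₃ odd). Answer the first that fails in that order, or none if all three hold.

m_sum

m₁+m₂+m₃ = -2 − 1 − 3 = -6  ✗
triangle: |5−3|=2 ≤ l₃=4 ≤ 5+3=8
parity: l₁+l₂+l₃ = 12 is even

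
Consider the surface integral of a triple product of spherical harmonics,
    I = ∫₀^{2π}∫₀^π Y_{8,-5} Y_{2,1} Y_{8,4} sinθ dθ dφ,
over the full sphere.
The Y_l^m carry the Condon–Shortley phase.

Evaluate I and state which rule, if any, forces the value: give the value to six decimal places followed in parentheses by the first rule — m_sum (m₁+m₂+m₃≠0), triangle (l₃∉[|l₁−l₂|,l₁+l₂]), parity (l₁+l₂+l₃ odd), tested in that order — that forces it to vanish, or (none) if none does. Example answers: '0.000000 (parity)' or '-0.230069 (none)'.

m-sum 0 ✓  L=18 even ✓  6≤8≤10 ✓
Π(2lᵢ+1) = 17×5×17 = 1445
triangle coeff Δ(8,2,8) = 1/348840
Σ_t [0,2]: t=0:+1/116121600 t=1:−1/25401600 t=2:+1/116121600 = -1/45158400
(3j)²=24/1615 [(8 2 8; 0 0 0)], sign=-1
Σ_t [1,2]: t=1:−1/1916006400 t=2:+1/479001600 = 1/638668800
(3j)²=117/6460 [(8 2 8; -5 1 4)], sign=+1
⇒ 4πI² = 702/1805
I = (-1)√(702/1805/(4π)) = -0.17592397
No selection rule forces the value: the integral is nonzero (none).

-0.175924 (none)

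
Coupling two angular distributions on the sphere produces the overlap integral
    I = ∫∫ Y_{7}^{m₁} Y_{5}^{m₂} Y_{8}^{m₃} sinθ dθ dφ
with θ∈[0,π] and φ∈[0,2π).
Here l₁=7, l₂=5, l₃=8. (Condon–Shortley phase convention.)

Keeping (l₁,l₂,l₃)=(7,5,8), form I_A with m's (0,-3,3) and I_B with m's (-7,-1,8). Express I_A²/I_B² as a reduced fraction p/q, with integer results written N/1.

l's match ⇒ only the (l;m) 3-j factors differ between A and B.
A: triangle coeff Δ(7,5,8) = 1/814773960; Σ_t [0,2]: t=0:+1/34836480 t=1:−1/12441600 t=2:+1/41472000 = -1/36288000; (3j)²=192/20995 [(7 5 8; 0 -3 3)], sign=+1
B: triangle coeff Δ(7,5,8) = 1/814773960; Σ_t [4,4]: t=4:+1/62705664000 = 1/62705664000; (3j)²=143/14535 [(7 5 8; -7 -1 8)], sign=+1
I_A²/I_B² = (192/20995)/(143/14535) = 1728/1859

1728/1859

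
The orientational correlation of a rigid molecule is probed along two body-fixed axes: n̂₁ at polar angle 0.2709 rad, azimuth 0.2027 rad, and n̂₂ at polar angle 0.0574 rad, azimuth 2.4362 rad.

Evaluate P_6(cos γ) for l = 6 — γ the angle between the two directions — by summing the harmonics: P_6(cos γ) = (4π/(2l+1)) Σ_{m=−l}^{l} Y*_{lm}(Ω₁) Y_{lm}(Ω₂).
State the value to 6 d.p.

0.217862

Expand P_6 via completeness: Σ_{m} conj(Y_{6,m}) at Ω₁ times Y_{6,m} at Ω₂ —
  [-6]  conj(Y_{6,-6})(Ω₁) = (0.000062, 0.000166) ; Y_{6,-6}(Ω₂) = (-0.000000, -0.000000) ; Δ = (0.000000, -0.000000)
  [-5]  conj(Y_{6,-5})(Ω₁) = (0.001170, 0.001878) ; Y_{6,-5}(Ω₂) = (0.000001, 0.000000) ; Δ = (0.000000, 0.000000)
  [-4]  conj(Y_{6,-4})(Ω₁) = (0.011611, 0.012217) ; Y_{6,-4}(Ω₂) = (-0.000037, 0.000012) ; Δ = (-0.000001, -0.000000)
  [-3]  conj(Y_{6,-3})(Ω₁) = (0.071193, 0.049557) ; Y_{6,-3}(Ω₂) = (0.000507, -0.000836) ; Δ = (0.000078, -0.000034)
  [-2]  conj(Y_{6,-2})(Ω₁) = (0.272876, 0.117111) ; Y_{6,-2}(Ω₂) = (0.002706, 0.016765) ; Δ = (-0.001225, 0.004892)
  [-1]  conj(Y_{6,-1})(Ω₁) = (0.581767, 0.119566) ; Y_{6,-1}(Ω₂) = (-0.141595, -0.120575) ; Δ = (-0.067958, -0.087076)
  [+0]  conj(Y_{6,0})(Ω₁) = (0.370175, -0.000000) ; Y_{6,0}(Ω₂) = (0.982219, 0.000000) ; Δ = (0.363593, 0.000000)
  [+1]  conj(Y_{6,1})(Ω₁) = (-0.581767, 0.119566) ; Y_{6,1}(Ω₂) = (0.141595, -0.120575) ; Δ = (-0.067958, 0.087076)
  [+2]  conj(Y_{6,2})(Ω₁) = (0.272876, -0.117111) ; Y_{6,2}(Ω₂) = (0.002706, -0.016765) ; Δ = (-0.001225, -0.004892)
  [+3]  conj(Y_{6,3})(Ω₁) = (-0.071193, 0.049557) ; Y_{6,3}(Ω₂) = (-0.000507, -0.000836) ; Δ = (0.000078, 0.000034)
  [+4]  conj(Y_{6,4})(Ω₁) = (0.011611, -0.012217) ; Y_{6,4}(Ω₂) = (-0.000037, -0.000012) ; Δ = (-0.000001, 0.000000)
  [+5]  conj(Y_{6,5})(Ω₁) = (-0.001170, 0.001878) ; Y_{6,5}(Ω₂) = (-0.000001, 0.000000) ; Δ = (0.000000, -0.000000)
  [+6]  conj(Y_{6,6})(Ω₁) = (0.000062, -0.000166) ; Y_{6,6}(Ω₂) = (-0.000000, 0.000000) ; Δ = (0.000000, 0.000000)
Accumulated sum (0.225380, -0.000000); after 4π/(2l+1) scaling, (0.217862, -0.000000) ⇒ P_6 = 0.217862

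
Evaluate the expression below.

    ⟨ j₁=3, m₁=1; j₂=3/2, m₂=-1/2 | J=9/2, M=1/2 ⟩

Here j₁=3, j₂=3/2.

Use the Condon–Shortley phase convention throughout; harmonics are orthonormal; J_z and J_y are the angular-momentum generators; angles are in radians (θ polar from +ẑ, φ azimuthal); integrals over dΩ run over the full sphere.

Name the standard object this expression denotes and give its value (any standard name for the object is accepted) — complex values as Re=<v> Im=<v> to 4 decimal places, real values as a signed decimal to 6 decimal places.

Clebsch–Gordan coefficient, +√(5/14) ≈ +0.597614

This is a Clebsch–Gordan (vector-coupling) coefficient.
triangle: 0!·6!·3!/10! = 4320/3628800
(j±m)!: 4!·2!·1!·2!·5!·4! = 276480
prefactor² = (2J+1)·Δ·N² = 23040/7
  k=0: +1/(0!·0!·2!·1!·4!·2!) = 1/96
Σ = 1/96  ⇒  CG² = 23040/7·(1/96)² = 5/14
CG = +√(5/14) = +0.597614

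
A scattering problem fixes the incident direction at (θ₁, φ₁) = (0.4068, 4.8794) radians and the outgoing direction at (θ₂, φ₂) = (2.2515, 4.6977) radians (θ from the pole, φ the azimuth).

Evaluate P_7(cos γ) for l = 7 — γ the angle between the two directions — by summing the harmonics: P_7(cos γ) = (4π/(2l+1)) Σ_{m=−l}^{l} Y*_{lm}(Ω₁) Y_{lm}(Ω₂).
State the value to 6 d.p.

Summing Y*_{l m}(θ₁,φ₁)·Y_{l m}(θ₂,φ₂) over m ∈ [−7, 7]; prefactor 4π/(2·7+1) = 0.837758:
  [-7]  conj(Y_{7,-7})(Ω₁) = -0.000699+0.000297i ; Y_{7,-7}(Ω₂) = +0.008786-0.085145i ; Δ = +0.000019+0.000062i
  [-6]  conj(Y_{7,-6})(Ω₁) = -0.003551-0.005556i ; Y_{7,-6}(Ω₂) = +0.258361+0.022830i ; Δ = -0.000791-0.001516i
  [-5]  conj(Y_{7,-5})(Ω₁) = +0.026287-0.023798i ; Y_{7,-5}(Ω₂) = -0.031663+0.430339i ; Δ = +0.009409+0.012066i
  [-4]  conj(Y_{7,-4})(Ω₁) = +0.103287+0.081501i ; Y_{7,-4}(Ω₂) = -0.361357-0.021256i ; Δ = -0.035591-0.031647i
  [-3]  conj(Y_{7,-3})(Ω₁) = -0.161504+0.294907i ; Y_{7,-3}(Ω₂) = -0.001620+0.036729i ; Δ = -0.010570-0.006410i
  [-2]  conj(Y_{7,-2})(Ω₁) = -0.509016-0.176641i ; Y_{7,-2}(Ω₂) = -0.364675-0.010717i ; Δ = +0.183732+0.069872i
  [-1]  conj(Y_{7,-1})(Ω₁) = +0.059378-0.352223i ; Y_{7,-1}(Ω₂) = +0.001843-0.125432i ; Δ = -0.044071-0.008097i
  [+0]  conj(Y_{7,0})(Ω₁) = -0.307505-0.000000i ; Y_{7,0}(Ω₂) = -0.331108+0.000000i ; Δ = +0.101817+0.000000i
  [+1]  conj(Y_{7,1})(Ω₁) = -0.059378-0.352223i ; Y_{7,1}(Ω₂) = -0.001843-0.125432i ; Δ = -0.044071+0.008097i
  [+2]  conj(Y_{7,2})(Ω₁) = -0.509016+0.176641i ; Y_{7,2}(Ω₂) = -0.364675+0.010717i ; Δ = +0.183732-0.069872i
  [+3]  conj(Y_{7,3})(Ω₁) = +0.161504+0.294907i ; Y_{7,3}(Ω₂) = +0.001620+0.036729i ; Δ = -0.010570+0.006410i
  [+4]  conj(Y_{7,4})(Ω₁) = +0.103287-0.081501i ; Y_{7,4}(Ω₂) = -0.361357+0.021256i ; Δ = -0.035591+0.031647i
  [+5]  conj(Y_{7,5})(Ω₁) = -0.026287-0.023798i ; Y_{7,5}(Ω₂) = +0.031663+0.430339i ; Δ = +0.009409-0.012066i
  [+6]  conj(Y_{7,6})(Ω₁) = -0.003551+0.005556i ; Y_{7,6}(Ω₂) = +0.258361-0.022830i ; Δ = -0.000791+0.001516i
  [+7]  conj(Y_{7,7})(Ω₁) = +0.000699+0.000297i ; Y_{7,7}(Ω₂) = -0.008786-0.085145i ; Δ = +0.000019-0.000062i
Total Σ_m = +0.306093+0.000000i. Multiply by 0.837758: +0.256432+0.000000i. P_7(cos γ) = 0.256432

0.256432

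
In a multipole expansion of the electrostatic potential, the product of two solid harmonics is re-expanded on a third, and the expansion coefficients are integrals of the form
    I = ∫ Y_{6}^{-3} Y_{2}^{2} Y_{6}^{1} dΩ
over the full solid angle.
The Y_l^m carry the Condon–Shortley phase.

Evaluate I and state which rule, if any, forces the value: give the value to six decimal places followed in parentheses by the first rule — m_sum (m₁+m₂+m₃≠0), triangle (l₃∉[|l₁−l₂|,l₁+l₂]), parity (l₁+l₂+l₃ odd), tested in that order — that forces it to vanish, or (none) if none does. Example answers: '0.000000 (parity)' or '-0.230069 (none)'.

Rules hold: Σm=0, L=14 even, 4≤6≤8.
N = 13·5·13 = 845
Δ = 2!·10!·2!/15! = 1/90090
Racah Σ t=0..2: t=0:+1/69120 t=1:−1/14400 t=2:+1/69120 = -7/172800
⇒ 3j(6 2 6; 0 0 0)² = 14/715, sgn -1
Racah Σ t=2..2: t=2:+1/120960 = 1/120960
⇒ 3j(6 2 6; -3 2 1)² = 24/1001, sgn -1
4πI² = N·(3j₀)²·(3jₘ)² = 48/121
I = +1·√(0.396694/4π) = 0.17767364
No selection rule forces the value: the integral is nonzero (none).

0.177674 (none)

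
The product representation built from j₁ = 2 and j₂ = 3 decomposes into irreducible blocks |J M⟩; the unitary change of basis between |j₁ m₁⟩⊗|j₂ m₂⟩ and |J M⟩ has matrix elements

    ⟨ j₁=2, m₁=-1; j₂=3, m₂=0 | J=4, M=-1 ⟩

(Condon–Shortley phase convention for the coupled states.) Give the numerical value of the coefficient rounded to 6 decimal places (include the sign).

√[9·1!3!5!/10! · 1!3!3!3!3!5!] = √(1944/7)
  +(−1)^0/∏(0,1,3,3,0,2)! = 1/72  (running 1/72)
  +(−1)^1/∏(1,0,2,2,1,3)! = -1/24  (running -1/36)
⟨..|..⟩ = √(1944/7)·(-1/36) = -0.462910

-0.462910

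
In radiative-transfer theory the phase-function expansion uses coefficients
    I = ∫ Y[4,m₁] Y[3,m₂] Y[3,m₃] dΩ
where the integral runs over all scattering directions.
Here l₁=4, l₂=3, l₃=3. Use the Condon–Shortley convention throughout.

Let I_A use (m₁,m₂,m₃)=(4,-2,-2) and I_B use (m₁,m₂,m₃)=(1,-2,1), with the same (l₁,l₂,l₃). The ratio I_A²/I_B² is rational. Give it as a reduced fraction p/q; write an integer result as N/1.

35/16

l's match ⇒ only the (l;m) 3-j factors differ between A and B.
A: triangle coeff Δ(4,3,3) = 1/34650; Σ_t [0,0]: t=0:+1/576 = 1/576; (3j)²=5/99 [(4 3 3; 4 -2 -2)], sign=-1
B: triangle coeff Δ(4,3,3) = 1/34650; Σ_t [0,1]: t=0:+1/144 t=1:−1/48 = -1/72; (3j)²=16/693 [(4 3 3; 1 -2 1)], sign=-1
I_A²/I_B² = (5/99)/(16/693) = 35/16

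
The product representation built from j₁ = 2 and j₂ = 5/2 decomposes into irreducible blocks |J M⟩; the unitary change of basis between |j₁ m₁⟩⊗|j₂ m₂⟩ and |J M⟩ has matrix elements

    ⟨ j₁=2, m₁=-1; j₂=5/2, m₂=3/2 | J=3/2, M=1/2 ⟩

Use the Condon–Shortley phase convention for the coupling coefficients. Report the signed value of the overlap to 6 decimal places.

√[4·3!1!2!/7! · 1!3!4!1!2!1!] = √(96/35)
  +(−1)^2/∏(2,1,1,2,0,0)! = 1/4  (running 1/4)
  +(−1)^3/∏(3,0,0,1,1,1)! = -1/6  (running 1/12)
⟨..|..⟩ = √(96/35)·(1/12) = +0.138013

+√(2/105) = +0.138013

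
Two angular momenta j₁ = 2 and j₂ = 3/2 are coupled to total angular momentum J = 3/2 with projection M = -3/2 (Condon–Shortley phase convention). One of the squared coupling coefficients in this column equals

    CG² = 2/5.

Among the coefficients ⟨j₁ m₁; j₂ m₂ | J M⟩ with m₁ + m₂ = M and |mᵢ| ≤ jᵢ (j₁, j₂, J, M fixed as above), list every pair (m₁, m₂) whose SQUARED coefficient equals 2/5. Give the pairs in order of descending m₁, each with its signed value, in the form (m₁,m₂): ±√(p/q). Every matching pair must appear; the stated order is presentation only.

Admissible pairs with m₁+m₂ = M = -3/2: (-2,1/2), (-1,-1/2), (0,-3/2)
  (m₁,m₂)=(0,-3/2): CG² = 1/5, CG = +√(1/5)
  (m₁,m₂)=(-1,-1/2): CG² = 2/5, CG = −√(2/5)   ← matches the target
  (m₁,m₂)=(-2,1/2): CG² = 2/5, CG = +√(2/5)   ← matches the target
Pairs with CG² = 2/5: (-1,-1/2): −√(2/5); (-2,1/2): +√(2/5)

(-1,-1/2): −√(2/5); (-2,1/2): +√(2/5)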